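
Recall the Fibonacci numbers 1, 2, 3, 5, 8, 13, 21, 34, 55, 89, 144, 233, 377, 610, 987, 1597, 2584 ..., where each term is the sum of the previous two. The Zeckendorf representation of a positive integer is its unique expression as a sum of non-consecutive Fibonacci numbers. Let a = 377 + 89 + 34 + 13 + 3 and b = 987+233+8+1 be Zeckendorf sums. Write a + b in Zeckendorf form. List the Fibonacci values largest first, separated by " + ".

The two numbers are 516 and 1229, so their sum is 1745.
subtract 1597 from 1745: 148 remains
subtract 144 from 148: 4 remains
subtract 3 from 4: 1 remains
subtract 1 from 1: 0 remains

1597 + 144 + 3 + 1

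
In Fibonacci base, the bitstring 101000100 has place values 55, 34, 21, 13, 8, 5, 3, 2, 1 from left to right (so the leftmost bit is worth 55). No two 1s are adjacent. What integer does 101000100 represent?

79

Summing the place values of the 1 bits: 55 + 21 + 3 = 79.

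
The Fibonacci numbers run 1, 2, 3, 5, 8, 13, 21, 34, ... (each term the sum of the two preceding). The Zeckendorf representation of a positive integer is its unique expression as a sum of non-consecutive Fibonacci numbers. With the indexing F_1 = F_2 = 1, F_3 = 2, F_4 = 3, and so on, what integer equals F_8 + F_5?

F_8 + F_5 = 21 + 5 = 26.

26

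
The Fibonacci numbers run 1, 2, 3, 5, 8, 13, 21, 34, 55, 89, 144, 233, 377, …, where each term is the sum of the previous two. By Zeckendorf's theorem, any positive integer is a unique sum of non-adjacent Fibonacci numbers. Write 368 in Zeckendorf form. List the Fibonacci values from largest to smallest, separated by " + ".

subtract 233 from 368: 135 remains
subtract 89 from 135: 46 remains
subtract 34 from 46: 12 remains
subtract 8 from 12: 4 remains
subtract 3 from 4: 1 remains
subtract 1 from 1: 0 remains
So 368 = 233 + 89 + 34 + 8 + 3 + 1, with no two terms consecutive in the sequence.

233 + 89 + 34 + 8 + 3 + 1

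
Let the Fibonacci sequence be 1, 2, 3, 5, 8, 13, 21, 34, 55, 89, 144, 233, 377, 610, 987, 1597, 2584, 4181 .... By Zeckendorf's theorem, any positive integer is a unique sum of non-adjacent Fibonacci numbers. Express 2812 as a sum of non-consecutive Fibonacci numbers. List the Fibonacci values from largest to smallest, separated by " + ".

Repeatedly subtract the largest Fibonacci number that fits:
2584 ≤ 2812 < 4181, so take 2584; remainder 228
144 ≤ 228 < 233, so take 144; remainder 84
55 ≤ 84 < 89, so take 55; remainder 29
21 ≤ 29 < 34, so take 21; remainder 8
8 ≤ 8 < 13, so take 8; remainder 0
So 2812 = 2584 + 144 + 55 + 21 + 8, with no two terms consecutive in the sequence.

2584 + 144 + 55 + 21 + 8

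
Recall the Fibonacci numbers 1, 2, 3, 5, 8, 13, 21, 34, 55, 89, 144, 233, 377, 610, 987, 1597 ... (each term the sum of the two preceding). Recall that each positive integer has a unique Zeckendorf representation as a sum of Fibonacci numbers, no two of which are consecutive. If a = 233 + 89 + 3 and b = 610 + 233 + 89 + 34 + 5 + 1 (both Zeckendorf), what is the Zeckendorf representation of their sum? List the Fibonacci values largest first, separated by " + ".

The two numbers are 325 and 972, so their sum is 1297.
Greedily peel off the largest Fibonacci term at each step:
987 ≤ 1297 < 1597, so take 987; remainder 310
233 ≤ 310 < 377, so take 233; remainder 77
55 ≤ 77 < 89, so take 55; remainder 22
21 ≤ 22 < 34, so take 21; remainder 1
1 ≤ 1 < 2, so take 1; remainder 0

987 + 233 + 55 + 21 + 1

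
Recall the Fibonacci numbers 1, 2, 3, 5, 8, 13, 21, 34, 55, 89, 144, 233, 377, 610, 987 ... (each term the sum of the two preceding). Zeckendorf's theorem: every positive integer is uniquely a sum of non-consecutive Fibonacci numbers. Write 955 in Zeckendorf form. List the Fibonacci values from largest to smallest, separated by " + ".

610 + 233 + 89 + 21 + 2

955: greatest Fibonacci not exceeding it is 610, leaving 345
345: greatest Fibonacci not exceeding it is 233, leaving 112
112: greatest Fibonacci not exceeding it is 89, leaving 23
23: greatest Fibonacci not exceeding it is 21, leaving 2
2: greatest Fibonacci not exceeding it is 2, leaving 0
So 955 = 610 + 233 + 89 + 21 + 2, with no two terms consecutive in the sequence.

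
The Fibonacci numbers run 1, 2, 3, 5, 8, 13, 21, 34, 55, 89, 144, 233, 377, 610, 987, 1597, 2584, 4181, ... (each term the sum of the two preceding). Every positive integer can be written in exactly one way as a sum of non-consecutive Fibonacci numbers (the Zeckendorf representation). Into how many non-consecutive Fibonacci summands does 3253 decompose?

Greedily peel off the largest Fibonacci term at each step:
3253 − 2584 = 669
669 − 610 = 59
59 − 55 = 4
4 − 3 = 1
1 − 1 = 0
3253 = 2584 + 610 + 55 + 3 + 1, which has 5 terms.

5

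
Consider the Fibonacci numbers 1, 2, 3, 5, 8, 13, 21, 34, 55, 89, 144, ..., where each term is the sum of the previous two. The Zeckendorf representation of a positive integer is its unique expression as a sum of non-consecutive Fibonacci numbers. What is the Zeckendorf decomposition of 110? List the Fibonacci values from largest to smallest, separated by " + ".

89 + 21

take 89 (≤ 110); 110 − 89 = 21
take 21 (≤ 21); 21 − 21 = 0
So 110 = 89 + 21, with no two terms consecutive in the sequence.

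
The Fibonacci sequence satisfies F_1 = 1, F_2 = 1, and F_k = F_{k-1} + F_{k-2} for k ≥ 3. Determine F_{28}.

Iterating the recurrence up to F_{22} = 17711 and F_{21} = 10946:
F_{23} = F_{22} + F_{21} = 17711 + 10946 = 28657
F_{24} = F_{23} + F_{22} = 28657 + 17711 = 46368
F_{25} = F_{24} + F_{23} = 46368 + 28657 = 75025
F_{26} = F_{25} + F_{24} = 75025 + 46368 = 121393
F_{27} = F_{26} + F_{25} = 121393 + 75025 = 196418
F_{28} = F_{27} + F_{26} = 196418 + 121393 = 317811

317811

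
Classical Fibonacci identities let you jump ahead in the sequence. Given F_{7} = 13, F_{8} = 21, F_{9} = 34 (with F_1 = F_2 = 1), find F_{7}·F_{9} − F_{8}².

13·34 − 21² = 442 − 441 = 1. (Cassini's identity: F_{k−1}F_{k+1} − F_k² = (−1)^k.)

1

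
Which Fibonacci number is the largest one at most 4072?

2584

2584 ≤ 4072 < 4181, so the largest Fibonacci number not exceeding 4072 is 2584.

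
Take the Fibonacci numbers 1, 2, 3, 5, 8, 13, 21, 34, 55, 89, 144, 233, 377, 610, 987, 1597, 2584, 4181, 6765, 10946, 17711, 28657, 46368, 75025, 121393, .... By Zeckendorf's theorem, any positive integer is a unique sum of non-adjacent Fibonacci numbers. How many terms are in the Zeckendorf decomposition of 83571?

83571: greatest Fibonacci not exceeding it is 75025, leaving 8546
8546: greatest Fibonacci not exceeding it is 6765, leaving 1781
1781: greatest Fibonacci not exceeding it is 1597, leaving 184
184: greatest Fibonacci not exceeding it is 144, leaving 40
40: greatest Fibonacci not exceeding it is 34, leaving 6
6: greatest Fibonacci not exceeding it is 5, leaving 1
1: greatest Fibonacci not exceeding it is 1, leaving 0
83571 = 75025 + 6765 + 1597 + 144 + 34 + 5 + 1, which has 7 terms.

7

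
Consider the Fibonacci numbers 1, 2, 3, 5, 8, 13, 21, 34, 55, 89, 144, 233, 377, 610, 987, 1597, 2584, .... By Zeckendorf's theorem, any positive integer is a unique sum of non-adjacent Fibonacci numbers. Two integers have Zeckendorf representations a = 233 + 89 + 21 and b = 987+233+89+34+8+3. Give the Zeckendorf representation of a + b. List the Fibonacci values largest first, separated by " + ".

1597 + 89 + 8 + 3

The two numbers are 343 and 1354, so their sum is 1697.
subtract 1597 from 1697: 100 remains
subtract 89 from 100: 11 remains
subtract 8 from 11: 3 remains
subtract 3 from 3: 0 remains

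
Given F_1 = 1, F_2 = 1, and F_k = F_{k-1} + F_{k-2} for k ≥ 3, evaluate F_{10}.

Iterating the recurrence up to F_{4} = 3 and F_{3} = 2:
F_{5} = F_{4} + F_{3} = 3 + 2 = 5
F_{6} = F_{5} + F_{4} = 5 + 3 = 8
F_{7} = F_{6} + F_{5} = 8 + 5 = 13
F_{8} = F_{7} + F_{6} = 13 + 8 = 21
F_{9} = F_{8} + F_{7} = 21 + 13 = 34
F_{10} = F_{9} + F_{8} = 34 + 21 = 55

55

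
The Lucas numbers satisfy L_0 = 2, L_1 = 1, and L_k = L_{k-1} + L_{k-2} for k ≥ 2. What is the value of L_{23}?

Iterating the recurrence up to L_{18} = 5778 and L_{17} = 3571:
L_{19} = L_{18} + L_{17} = 5778 + 3571 = 9349
L_{20} = L_{19} + L_{18} = 9349 + 5778 = 15127
L_{21} = L_{20} + L_{19} = 15127 + 9349 = 24476
L_{22} = L_{21} + L_{20} = 24476 + 15127 = 39603
L_{23} = L_{22} + L_{21} = 39603 + 24476 = 64079

64079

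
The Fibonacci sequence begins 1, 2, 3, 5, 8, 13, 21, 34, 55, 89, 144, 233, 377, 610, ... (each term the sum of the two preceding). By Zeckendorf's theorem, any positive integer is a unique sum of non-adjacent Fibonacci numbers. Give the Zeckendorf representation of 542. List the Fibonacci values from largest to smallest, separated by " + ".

377 + 144 + 21

377 ≤ 542 < 610, so take 377; remainder 165
144 ≤ 165 < 233, so take 144; remainder 21
21 ≤ 21 < 34, so take 21; remainder 0
So 542 = 377 + 144 + 21, with no two terms consecutive in the sequence.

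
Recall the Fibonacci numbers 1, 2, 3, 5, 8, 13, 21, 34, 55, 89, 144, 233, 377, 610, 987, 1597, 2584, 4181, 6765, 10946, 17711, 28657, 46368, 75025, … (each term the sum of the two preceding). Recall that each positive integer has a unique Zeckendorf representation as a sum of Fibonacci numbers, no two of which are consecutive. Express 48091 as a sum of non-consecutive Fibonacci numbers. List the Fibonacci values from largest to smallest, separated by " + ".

46368 + 1597 + 89 + 34 + 3

Greedily peel off the largest Fibonacci term at each step:
46368 ≤ 48091 < 75025, so take 46368; remainder 1723
1597 ≤ 1723 < 2584, so take 1597; remainder 126
89 ≤ 126 < 144, so take 89; remainder 37
34 ≤ 37 < 55, so take 34; remainder 3
3 ≤ 3 < 5, so take 3; remainder 0
So 48091 = 46368 + 1597 + 89 + 34 + 3, with no two terms consecutive in the sequence.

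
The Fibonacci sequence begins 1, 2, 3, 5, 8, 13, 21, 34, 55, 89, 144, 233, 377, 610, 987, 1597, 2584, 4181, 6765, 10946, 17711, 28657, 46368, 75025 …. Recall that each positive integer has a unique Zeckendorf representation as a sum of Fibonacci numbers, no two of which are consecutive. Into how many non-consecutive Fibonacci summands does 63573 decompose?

63573: greatest Fibonacci not exceeding it is 46368, leaving 17205
17205: greatest Fibonacci not exceeding it is 10946, leaving 6259
6259: greatest Fibonacci not exceeding it is 4181, leaving 2078
2078: greatest Fibonacci not exceeding it is 1597, leaving 481
481: greatest Fibonacci not exceeding it is 377, leaving 104
104: greatest Fibonacci not exceeding it is 89, leaving 15
15: greatest Fibonacci not exceeding it is 13, leaving 2
2: greatest Fibonacci not exceeding it is 2, leaving 0
63573 = 46368 + 10946 + 4181 + 1597 + 377 + 89 + 13 + 2, which has 8 terms.

8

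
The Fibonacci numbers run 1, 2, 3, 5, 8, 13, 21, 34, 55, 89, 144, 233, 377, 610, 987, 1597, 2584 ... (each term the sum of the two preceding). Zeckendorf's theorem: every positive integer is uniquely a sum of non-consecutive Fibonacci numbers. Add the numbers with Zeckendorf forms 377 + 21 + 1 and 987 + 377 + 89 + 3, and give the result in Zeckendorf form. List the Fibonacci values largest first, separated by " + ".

1597 + 233 + 21 + 3 + 1

The two numbers are 399 and 1456, so their sum is 1855.
largest Fibonacci ≤ 1855 is 1597; 1855 − 1597 = 258
largest Fibonacci ≤ 258 is 233; 258 − 233 = 25
largest Fibonacci ≤ 25 is 21; 25 − 21 = 4
largest Fibonacci ≤ 4 is 3; 4 − 3 = 1
largest Fibonacci ≤ 1 is 1; 1 − 1 = 0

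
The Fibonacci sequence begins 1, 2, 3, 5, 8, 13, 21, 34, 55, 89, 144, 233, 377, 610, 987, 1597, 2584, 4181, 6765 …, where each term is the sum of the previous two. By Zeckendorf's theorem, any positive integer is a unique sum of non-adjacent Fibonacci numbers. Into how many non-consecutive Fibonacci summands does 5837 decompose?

5

Repeatedly subtract the largest Fibonacci number that fits:
4181 ≤ 5837 < 6765, so take 4181; remainder 1656
1597 ≤ 1656 < 2584, so take 1597; remainder 59
55 ≤ 59 < 89, so take 55; remainder 4
3 ≤ 4 < 5, so take 3; remainder 1
1 ≤ 1 < 2, so take 1; remainder 0
5837 = 4181 + 1597 + 55 + 3 + 1, which has 5 terms.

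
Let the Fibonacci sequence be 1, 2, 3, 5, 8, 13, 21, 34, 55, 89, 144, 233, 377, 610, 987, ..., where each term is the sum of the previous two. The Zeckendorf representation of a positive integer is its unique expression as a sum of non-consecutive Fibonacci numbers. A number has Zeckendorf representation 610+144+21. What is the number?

775

610+144+21 = 775.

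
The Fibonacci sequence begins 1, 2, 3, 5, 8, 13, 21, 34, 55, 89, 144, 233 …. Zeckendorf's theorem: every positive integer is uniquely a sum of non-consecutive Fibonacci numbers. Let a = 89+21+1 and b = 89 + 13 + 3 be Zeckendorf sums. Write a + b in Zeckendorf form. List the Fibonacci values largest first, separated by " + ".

The two numbers are 111 and 105, so their sum is 216.
216 − 144 = 72
72 − 55 = 17
17 − 13 = 4
4 − 3 = 1
1 − 1 = 0

144 + 55 + 13 + 3 + 1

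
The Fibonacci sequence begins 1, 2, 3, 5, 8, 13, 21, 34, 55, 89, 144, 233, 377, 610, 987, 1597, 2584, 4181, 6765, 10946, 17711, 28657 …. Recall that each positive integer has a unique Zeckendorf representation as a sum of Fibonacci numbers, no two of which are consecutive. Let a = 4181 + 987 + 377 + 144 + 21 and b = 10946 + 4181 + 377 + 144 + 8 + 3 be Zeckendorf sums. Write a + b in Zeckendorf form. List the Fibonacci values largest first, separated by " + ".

The two numbers are 5710 and 15659, so their sum is 21369.
subtract 17711 from 21369: 3658 remains
subtract 2584 from 3658: 1074 remains
subtract 987 from 1074: 87 remains
subtract 55 from 87: 32 remains
subtract 21 from 32: 11 remains
subtract 8 from 11: 3 remains
subtract 3 from 3: 0 remains

17711 + 2584 + 987 + 55 + 21 + 8 + 3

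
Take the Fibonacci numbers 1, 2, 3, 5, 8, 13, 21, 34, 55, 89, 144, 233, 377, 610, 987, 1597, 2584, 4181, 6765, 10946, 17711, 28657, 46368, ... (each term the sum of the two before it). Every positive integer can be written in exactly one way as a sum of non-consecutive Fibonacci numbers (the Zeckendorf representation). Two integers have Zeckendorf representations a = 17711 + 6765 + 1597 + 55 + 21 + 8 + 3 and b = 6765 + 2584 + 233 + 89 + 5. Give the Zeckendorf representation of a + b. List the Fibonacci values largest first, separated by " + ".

28657 + 6765 + 377 + 34 + 3

The two numbers are 26160 and 9676, so their sum is 35836.
35836: greatest Fibonacci not exceeding it is 28657, leaving 7179
7179: greatest Fibonacci not exceeding it is 6765, leaving 414
414: greatest Fibonacci not exceeding it is 377, leaving 37
37: greatest Fibonacci not exceeding it is 34, leaving 3
3: greatest Fibonacci not exceeding it is 3, leaving 0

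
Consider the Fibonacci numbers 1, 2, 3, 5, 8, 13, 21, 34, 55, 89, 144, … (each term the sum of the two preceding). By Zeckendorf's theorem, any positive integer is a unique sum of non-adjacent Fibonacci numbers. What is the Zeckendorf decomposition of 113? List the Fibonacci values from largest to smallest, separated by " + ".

89 + 21 + 3

Greedily peel off the largest Fibonacci term at each step:
113 − 89 = 24
24 − 21 = 3
3 − 3 = 0
So 113 = 89 + 21 + 3, with no two terms consecutive in the sequence.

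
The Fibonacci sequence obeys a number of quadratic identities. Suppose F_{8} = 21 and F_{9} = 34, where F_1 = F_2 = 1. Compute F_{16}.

987

By the doubling identity F_{2k} = F_k(2F_{k+1} − F_k): F_{16} = 21·(2·34 − 21) = 21·47 = 987.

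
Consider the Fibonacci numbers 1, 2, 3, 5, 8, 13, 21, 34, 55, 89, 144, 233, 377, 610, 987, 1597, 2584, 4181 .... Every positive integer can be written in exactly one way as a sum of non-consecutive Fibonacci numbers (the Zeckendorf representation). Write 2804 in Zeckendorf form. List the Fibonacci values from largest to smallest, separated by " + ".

Greedy algorithm:
2804 − 2584 = 220
220 − 144 = 76
76 − 55 = 21
21 − 21 = 0
So 2804 = 2584 + 144 + 55 + 21, with no two terms consecutive in the sequence.

2584 + 144 + 55 + 21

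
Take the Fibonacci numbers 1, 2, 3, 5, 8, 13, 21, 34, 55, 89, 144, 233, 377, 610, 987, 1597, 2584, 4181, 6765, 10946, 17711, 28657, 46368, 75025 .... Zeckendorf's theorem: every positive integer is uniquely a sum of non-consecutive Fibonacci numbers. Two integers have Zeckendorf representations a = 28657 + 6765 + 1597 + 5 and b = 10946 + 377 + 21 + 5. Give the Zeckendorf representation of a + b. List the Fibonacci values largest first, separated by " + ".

46368 + 1597 + 377 + 21 + 8 + 2

The two numbers are 37024 and 11349, so their sum is 48373.
48373 − 46368 = 2005
2005 − 1597 = 408
408 − 377 = 31
31 − 21 = 10
10 − 8 = 2
2 − 2 = 0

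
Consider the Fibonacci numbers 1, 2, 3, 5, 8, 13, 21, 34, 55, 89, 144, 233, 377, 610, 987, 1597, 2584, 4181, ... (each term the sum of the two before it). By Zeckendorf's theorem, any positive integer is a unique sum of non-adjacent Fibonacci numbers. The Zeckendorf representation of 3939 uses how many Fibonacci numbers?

3939 − 2584 = 1355
1355 − 987 = 368
368 − 233 = 135
135 − 89 = 46
46 − 34 = 12
12 − 8 = 4
4 − 3 = 1
1 − 1 = 0
3939 = 2584 + 987 + 233 + 89 + 34 + 8 + 3 + 1, which has 8 terms.

8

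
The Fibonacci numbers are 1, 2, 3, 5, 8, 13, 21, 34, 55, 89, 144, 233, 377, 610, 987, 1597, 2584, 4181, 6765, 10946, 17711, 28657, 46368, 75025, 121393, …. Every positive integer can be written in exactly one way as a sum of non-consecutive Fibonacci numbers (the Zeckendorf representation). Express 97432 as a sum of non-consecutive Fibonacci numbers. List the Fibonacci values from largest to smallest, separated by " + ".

Greedy algorithm:
take 75025 (≤ 97432); 97432 − 75025 = 22407
take 17711 (≤ 22407); 22407 − 17711 = 4696
take 4181 (≤ 4696); 4696 − 4181 = 515
take 377 (≤ 515); 515 − 377 = 138
take 89 (≤ 138); 138 − 89 = 49
take 34 (≤ 49); 49 − 34 = 15
take 13 (≤ 15); 15 − 13 = 2
take 2 (≤ 2); 2 − 2 = 0
So 97432 = 75025 + 17711 + 4181 + 377 + 89 + 34 + 13 + 2, with no two terms consecutive in the sequence.

75025 + 17711 + 4181 + 377 + 89 + 34 + 13 + 2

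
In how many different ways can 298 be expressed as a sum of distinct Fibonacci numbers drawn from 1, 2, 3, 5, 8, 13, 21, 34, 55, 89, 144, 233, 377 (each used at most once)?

10

Each representation comes from the Zeckendorf form by replacing some F_k with F_{k−1} + F_{k−2} where possible.
298 = 233+55+8+2 = 233+55+5+3+2 = 233+34+21+8+2 = … (7 more), for 10 in all.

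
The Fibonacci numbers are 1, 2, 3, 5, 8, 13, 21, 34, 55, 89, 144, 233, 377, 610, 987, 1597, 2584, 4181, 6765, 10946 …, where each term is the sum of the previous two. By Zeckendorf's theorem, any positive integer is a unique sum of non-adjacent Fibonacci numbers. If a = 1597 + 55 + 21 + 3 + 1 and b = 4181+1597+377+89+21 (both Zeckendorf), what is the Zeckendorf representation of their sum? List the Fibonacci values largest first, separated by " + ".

The two numbers are 1677 and 6265, so their sum is 7942.
Greedily peel off the largest Fibonacci term at each step:
7942: greatest Fibonacci not exceeding it is 6765, leaving 1177
1177: greatest Fibonacci not exceeding it is 987, leaving 190
190: greatest Fibonacci not exceeding it is 144, leaving 46
46: greatest Fibonacci not exceeding it is 34, leaving 12
12: greatest Fibonacci not exceeding it is 8, leaving 4
4: greatest Fibonacci not exceeding it is 3, leaving 1
1: greatest Fibonacci not exceeding it is 1, leaving 0

6765 + 987 + 144 + 34 + 8 + 3 + 1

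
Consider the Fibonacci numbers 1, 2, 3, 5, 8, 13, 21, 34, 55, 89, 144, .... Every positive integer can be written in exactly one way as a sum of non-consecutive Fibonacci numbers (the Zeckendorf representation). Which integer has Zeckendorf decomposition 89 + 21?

110

89 + 21 = 110.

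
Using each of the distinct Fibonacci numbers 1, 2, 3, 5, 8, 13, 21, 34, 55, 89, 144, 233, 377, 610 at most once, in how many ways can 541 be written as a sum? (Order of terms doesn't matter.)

5

Each representation comes from the Zeckendorf form by replacing some F_k with F_{k−1} + F_{k−2} where possible.
541 = 377+144+13+5+2 = 377+89+55+13+5+2 = 377+89+34+21+13+5+2 = … (2 more), for 5 in all.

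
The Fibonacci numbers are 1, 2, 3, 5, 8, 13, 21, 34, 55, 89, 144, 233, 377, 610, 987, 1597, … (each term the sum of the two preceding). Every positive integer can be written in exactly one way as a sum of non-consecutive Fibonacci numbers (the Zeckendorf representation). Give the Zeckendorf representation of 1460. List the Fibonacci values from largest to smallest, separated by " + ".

Greedy algorithm:
1460: greatest Fibonacci not exceeding it is 987, leaving 473
473: greatest Fibonacci not exceeding it is 377, leaving 96
96: greatest Fibonacci not exceeding it is 89, leaving 7
7: greatest Fibonacci not exceeding it is 5, leaving 2
2: greatest Fibonacci not exceeding it is 2, leaving 0
So 1460 = 987 + 377 + 89 + 5 + 2, with no two terms consecutive in the sequence.

987 + 377 + 89 + 5 + 2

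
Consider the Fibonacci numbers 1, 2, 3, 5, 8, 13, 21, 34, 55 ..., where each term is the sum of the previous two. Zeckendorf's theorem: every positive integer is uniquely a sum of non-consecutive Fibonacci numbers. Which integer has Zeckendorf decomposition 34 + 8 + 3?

45

34 + 8 + 3 = 45.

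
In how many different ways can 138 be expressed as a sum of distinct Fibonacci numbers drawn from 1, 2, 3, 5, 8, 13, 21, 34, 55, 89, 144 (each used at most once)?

4

138 = 89+34+13+2 = 89+34+8+5+2 = 89+21+13+8+5+2 = 55+34+21+13+8+5+2 — 4 representations.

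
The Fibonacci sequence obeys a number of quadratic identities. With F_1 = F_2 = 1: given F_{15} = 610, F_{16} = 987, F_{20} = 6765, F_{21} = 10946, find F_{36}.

By the addition formula F_{m+n} = F_m F_{n+1} + F_{m−1} F_n with m=21, n=15: F_{36} = 10946·987 + 6765·610 = 10803702 + 4126650 = 14930352.

14930352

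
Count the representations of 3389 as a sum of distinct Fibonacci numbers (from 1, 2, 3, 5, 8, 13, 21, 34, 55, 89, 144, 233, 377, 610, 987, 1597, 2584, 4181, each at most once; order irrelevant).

Starting from the Zeckendorf form and repeatedly splitting a term F_k into F_{k−1} + F_{k−2} (when neither is already used) reaches every representation.
3389 = 2584+610+144+34+13+3+1 = 2584+610+144+34+8+5+3+1 = 2584+610+89+55+34+13+3+1 = 2584+377+233+144+34+13+3+1 = 1597+987+610+144+34+13+3+1 = … (19 more), for 24 in all.

24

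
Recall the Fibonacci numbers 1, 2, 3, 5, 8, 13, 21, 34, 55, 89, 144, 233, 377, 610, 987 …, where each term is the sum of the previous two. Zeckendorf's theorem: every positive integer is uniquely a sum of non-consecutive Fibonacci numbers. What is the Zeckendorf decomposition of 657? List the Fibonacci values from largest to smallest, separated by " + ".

subtract 610 from 657: 47 remains
subtract 34 from 47: 13 remains
subtract 13 from 13: 0 remains
So 657 = 610 + 34 + 13, with no two terms consecutive in the sequence.

610 + 34 + 13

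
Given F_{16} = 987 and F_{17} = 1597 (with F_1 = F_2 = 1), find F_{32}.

By the doubling identity F_{2k} = F_k(2F_{k+1} − F_k): F_{32} = 987·(2·1597 − 987) = 987·2207 = 2178309.

2178309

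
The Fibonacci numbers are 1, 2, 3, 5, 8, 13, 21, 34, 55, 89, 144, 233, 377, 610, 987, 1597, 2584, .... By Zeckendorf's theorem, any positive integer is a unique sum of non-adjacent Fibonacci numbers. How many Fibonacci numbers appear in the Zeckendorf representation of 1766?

largest Fibonacci ≤ 1766 is 1597; 1766 − 1597 = 169
largest Fibonacci ≤ 169 is 144; 169 − 144 = 25
largest Fibonacci ≤ 25 is 21; 25 − 21 = 4
largest Fibonacci ≤ 4 is 3; 4 − 3 = 1
largest Fibonacci ≤ 1 is 1; 1 − 1 = 0
1766 = 1597 + 144 + 21 + 3 + 1, which has 5 terms.

5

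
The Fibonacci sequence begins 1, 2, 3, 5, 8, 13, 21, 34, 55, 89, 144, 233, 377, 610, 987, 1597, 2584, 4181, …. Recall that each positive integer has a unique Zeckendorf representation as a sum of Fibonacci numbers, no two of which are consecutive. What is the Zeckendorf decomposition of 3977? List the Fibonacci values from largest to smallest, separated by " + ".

3977: greatest Fibonacci not exceeding it is 2584, leaving 1393
1393: greatest Fibonacci not exceeding it is 987, leaving 406
406: greatest Fibonacci not exceeding it is 377, leaving 29
29: greatest Fibonacci not exceeding it is 21, leaving 8
8: greatest Fibonacci not exceeding it is 8, leaving 0
So 3977 = 2584 + 987 + 377 + 21 + 8, with no two terms consecutive in the sequence.

2584 + 987 + 377 + 21 + 8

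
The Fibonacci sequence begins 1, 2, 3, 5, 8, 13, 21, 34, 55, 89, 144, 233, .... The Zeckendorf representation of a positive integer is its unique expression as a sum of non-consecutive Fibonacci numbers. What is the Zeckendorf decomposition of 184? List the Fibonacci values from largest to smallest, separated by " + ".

144 + 34 + 5 + 1

184 − 144 = 40
40 − 34 = 6
6 − 5 = 1
1 − 1 = 0
So 184 = 144 + 34 + 5 + 1, with no two terms consecutive in the sequence.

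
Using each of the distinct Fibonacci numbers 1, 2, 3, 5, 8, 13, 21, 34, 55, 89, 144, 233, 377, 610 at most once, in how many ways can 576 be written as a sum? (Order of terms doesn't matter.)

Each representation comes from the Zeckendorf form by replacing some F_k with F_{k−1} + F_{k−2} where possible.
576 = 377+144+55 = 377+144+34+21 = 377+144+34+13+8 = 377+89+55+34+21 = 377+144+34+13+5+3 = … (8 more), for 13 in all.

13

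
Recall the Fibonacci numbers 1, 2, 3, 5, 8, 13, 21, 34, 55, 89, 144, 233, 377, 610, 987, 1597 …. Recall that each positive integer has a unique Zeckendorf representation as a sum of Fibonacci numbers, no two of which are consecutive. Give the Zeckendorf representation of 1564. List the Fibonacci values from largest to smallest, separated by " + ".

1564 − 987 = 577
577 − 377 = 200
200 − 144 = 56
56 − 55 = 1
1 − 1 = 0
So 1564 = 987 + 377 + 144 + 55 + 1, with no two terms consecutive in the sequence.

987 + 377 + 144 + 55 + 1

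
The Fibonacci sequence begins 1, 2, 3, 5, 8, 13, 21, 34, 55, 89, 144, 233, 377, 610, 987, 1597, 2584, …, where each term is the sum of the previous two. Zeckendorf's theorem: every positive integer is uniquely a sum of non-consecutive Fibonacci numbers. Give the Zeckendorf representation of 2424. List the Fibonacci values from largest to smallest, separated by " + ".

Greedy algorithm:
2424 − 1597 = 827
827 − 610 = 217
217 − 144 = 73
73 − 55 = 18
18 − 13 = 5
5 − 5 = 0
So 2424 = 1597 + 610 + 144 + 55 + 13 + 5, with no two terms consecutive in the sequence.

1597 + 610 + 144 + 55 + 13 + 5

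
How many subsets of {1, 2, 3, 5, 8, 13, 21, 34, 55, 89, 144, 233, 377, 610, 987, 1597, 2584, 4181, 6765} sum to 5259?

Starting from the Zeckendorf form and repeatedly splitting a term F_k into F_{k−1} + F_{k−2} (when neither is already used) reaches every representation.
5259 = 4181+987+89+2 = 4181+987+55+34+2 = 4181+610+377+89+2 = 4181+987+55+21+13+2 = … (20 more), for 24 in all.

24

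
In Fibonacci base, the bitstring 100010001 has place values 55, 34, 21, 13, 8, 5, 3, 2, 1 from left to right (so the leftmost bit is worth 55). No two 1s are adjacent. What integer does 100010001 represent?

64

Summing the place values of the 1 bits: 55 + 8 + 1 = 64.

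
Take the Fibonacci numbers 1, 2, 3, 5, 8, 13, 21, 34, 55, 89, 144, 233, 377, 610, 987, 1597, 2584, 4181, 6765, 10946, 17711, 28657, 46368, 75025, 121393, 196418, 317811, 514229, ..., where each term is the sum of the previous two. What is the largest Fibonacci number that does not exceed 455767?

317811 ≤ 455767 < 514229, so the largest Fibonacci number not exceeding 455767 is 317811.

317811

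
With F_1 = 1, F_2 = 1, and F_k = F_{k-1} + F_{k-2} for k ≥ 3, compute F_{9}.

Iterating the recurrence up to F_{3} = 2 and F_{2} = 1:
F_{4} = F_{3} + F_{2} = 2 + 1 = 3
F_{5} = F_{4} + F_{3} = 3 + 2 = 5
F_{6} = F_{5} + F_{4} = 5 + 3 = 8
F_{7} = F_{6} + F_{5} = 8 + 5 = 13
F_{8} = F_{7} + F_{6} = 13 + 8 = 21
F_{9} = F_{8} + F_{7} = 21 + 13 = 34

34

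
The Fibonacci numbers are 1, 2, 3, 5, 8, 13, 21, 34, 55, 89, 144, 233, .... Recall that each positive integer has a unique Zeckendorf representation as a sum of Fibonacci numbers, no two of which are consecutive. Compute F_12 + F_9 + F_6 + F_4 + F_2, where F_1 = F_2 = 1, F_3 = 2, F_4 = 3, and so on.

F_12 + F_9 + F_6 + F_4 + F_2 = 144 + 34 + 8 + 3 + 1 = 190.

190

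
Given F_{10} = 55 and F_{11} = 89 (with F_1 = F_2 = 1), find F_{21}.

10946

By F_{2k+1} = F_k² + F_{k+1}²: F_{21} = 55² + 89² = 3025 + 7921 = 10946.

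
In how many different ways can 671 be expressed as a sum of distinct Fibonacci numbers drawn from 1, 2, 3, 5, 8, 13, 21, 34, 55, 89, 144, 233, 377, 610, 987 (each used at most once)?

18

671 = 610+55+5+1 = 610+55+3+2+1 = 610+34+21+5+1 = … (15 more), for 18 in all.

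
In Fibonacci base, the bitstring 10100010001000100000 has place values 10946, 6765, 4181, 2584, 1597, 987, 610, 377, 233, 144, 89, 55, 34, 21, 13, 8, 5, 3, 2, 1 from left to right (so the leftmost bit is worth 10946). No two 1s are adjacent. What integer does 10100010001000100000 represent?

Summing the place values of the 1 bits: 10946 + 4181 + 610 + 89 + 13 = 15839.

15839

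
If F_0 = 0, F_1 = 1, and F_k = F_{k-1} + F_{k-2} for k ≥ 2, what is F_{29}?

514229

Iterating the recurrence up to F_{22} = 17711 and F_{21} = 10946:
F_{23} = F_{22} + F_{21} = 17711 + 10946 = 28657
F_{24} = F_{23} + F_{22} = 28657 + 17711 = 46368
F_{25} = F_{24} + F_{23} = 46368 + 28657 = 75025
F_{26} = F_{25} + F_{24} = 75025 + 46368 = 121393
F_{27} = F_{26} + F_{25} = 121393 + 75025 = 196418
F_{28} = F_{27} + F_{26} = 196418 + 121393 = 317811
F_{29} = F_{28} + F_{27} = 317811 + 196418 = 514229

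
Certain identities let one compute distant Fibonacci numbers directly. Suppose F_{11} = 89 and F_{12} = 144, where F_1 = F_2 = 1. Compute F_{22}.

17711

By the doubling identity F_{2k} = F_k(2F_{k+1} − F_k): F_{22} = 89·(2·144 − 89) = 89·199 = 17711.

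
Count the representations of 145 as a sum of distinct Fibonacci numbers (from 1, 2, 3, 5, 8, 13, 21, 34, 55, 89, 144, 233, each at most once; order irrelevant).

5

Each representation comes from the Zeckendorf form by replacing some F_k with F_{k−1} + F_{k−2} where possible.
145 = 144+1 = 89+55+1 = 89+34+21+1 = 89+34+13+8+1 = … (1 more), for 5 in all.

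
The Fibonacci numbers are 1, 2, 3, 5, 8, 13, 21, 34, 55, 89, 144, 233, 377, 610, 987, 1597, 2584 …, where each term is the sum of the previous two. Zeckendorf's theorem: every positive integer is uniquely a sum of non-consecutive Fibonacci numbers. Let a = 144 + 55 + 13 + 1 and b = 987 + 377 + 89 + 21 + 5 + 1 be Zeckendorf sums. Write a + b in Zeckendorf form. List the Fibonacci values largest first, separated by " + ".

The two numbers are 213 and 1480, so their sum is 1693.
1693: greatest Fibonacci not exceeding it is 1597, leaving 96
96: greatest Fibonacci not exceeding it is 89, leaving 7
7: greatest Fibonacci not exceeding it is 5, leaving 2
2: greatest Fibonacci not exceeding it is 2, leaving 0

1597 + 89 + 5 + 2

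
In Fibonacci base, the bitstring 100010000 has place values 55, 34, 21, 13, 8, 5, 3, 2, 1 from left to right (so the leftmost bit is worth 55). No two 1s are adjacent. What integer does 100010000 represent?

Summing the place values of the 1 bits: 55 + 8 = 63.

63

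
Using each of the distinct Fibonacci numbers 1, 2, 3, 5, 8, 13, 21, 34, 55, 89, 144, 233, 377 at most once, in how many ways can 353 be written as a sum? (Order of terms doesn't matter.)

9

Each representation comes from the Zeckendorf form by replacing some F_k with F_{k−1} + F_{k−2} where possible.
353 = 233+89+21+8+2 = 233+89+21+5+3+2 = 233+55+34+21+8+2 = 233+89+13+8+5+3+2 = … (5 more), for 9 in all.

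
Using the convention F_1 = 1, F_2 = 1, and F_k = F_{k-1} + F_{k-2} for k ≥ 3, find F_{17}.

1597

Iterating the recurrence up to F_{9} = 34 and F_{8} = 21:
F_{10} = F_{9} + F_{8} = 34 + 21 = 55
F_{11} = F_{10} + F_{9} = 55 + 34 = 89
F_{12} = F_{11} + F_{10} = 89 + 55 = 144
F_{13} = F_{12} + F_{11} = 144 + 89 = 233
F_{14} = F_{13} + F_{12} = 233 + 144 = 377
F_{15} = F_{14} + F_{13} = 377 + 233 = 610
F_{16} = F_{15} + F_{14} = 610 + 377 = 987
F_{17} = F_{16} + F_{15} = 987 + 610 = 1597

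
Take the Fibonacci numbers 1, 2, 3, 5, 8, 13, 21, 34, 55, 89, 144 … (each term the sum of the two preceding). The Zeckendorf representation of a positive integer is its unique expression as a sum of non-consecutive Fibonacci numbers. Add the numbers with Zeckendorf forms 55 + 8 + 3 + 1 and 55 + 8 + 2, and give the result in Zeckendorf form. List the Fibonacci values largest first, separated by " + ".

The two numbers are 67 and 65, so their sum is 132.
Repeatedly subtract the largest Fibonacci number that fits:
132: greatest Fibonacci not exceeding it is 89, leaving 43
43: greatest Fibonacci not exceeding it is 34, leaving 9
9: greatest Fibonacci not exceeding it is 8, leaving 1
1: greatest Fibonacci not exceeding it is 1, leaving 0

89 + 34 + 8 + 1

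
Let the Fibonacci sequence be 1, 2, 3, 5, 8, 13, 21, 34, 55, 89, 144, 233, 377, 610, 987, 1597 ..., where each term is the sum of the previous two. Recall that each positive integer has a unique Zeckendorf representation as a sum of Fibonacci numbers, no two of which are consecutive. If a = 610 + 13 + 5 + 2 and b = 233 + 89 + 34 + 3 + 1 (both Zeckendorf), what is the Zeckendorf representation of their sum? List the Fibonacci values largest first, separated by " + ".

987 + 3

The two numbers are 630 and 360, so their sum is 990.
largest Fibonacci ≤ 990 is 987; 990 − 987 = 3
largest Fibonacci ≤ 3 is 3; 3 − 3 = 0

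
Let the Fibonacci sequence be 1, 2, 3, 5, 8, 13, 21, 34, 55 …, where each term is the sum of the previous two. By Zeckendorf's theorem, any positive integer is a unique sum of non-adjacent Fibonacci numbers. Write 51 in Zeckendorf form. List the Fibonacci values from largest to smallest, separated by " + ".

34 + 13 + 3 + 1

largest Fibonacci ≤ 51 is 34; 51 − 34 = 17
largest Fibonacci ≤ 17 is 13; 17 − 13 = 4
largest Fibonacci ≤ 4 is 3; 4 − 3 = 1
largest Fibonacci ≤ 1 is 1; 1 − 1 = 0
So 51 = 34 + 13 + 3 + 1, with no two terms consecutive in the sequence.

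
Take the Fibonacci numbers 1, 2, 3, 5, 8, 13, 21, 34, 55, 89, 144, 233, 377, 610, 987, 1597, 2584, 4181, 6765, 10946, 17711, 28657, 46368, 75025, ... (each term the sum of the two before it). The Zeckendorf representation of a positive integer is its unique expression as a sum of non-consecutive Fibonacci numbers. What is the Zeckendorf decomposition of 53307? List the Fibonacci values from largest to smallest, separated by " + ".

Greedily peel off the largest Fibonacci term at each step:
largest Fibonacci ≤ 53307 is 46368; 53307 − 46368 = 6939
largest Fibonacci ≤ 6939 is 6765; 6939 − 6765 = 174
largest Fibonacci ≤ 174 is 144; 174 − 144 = 30
largest Fibonacci ≤ 30 is 21; 30 − 21 = 9
largest Fibonacci ≤ 9 is 8; 9 − 8 = 1
largest Fibonacci ≤ 1 is 1; 1 − 1 = 0
So 53307 = 46368 + 6765 + 144 + 21 + 8 + 1, with no two terms consecutive in the sequence.

46368 + 6765 + 144 + 21 + 8 + 1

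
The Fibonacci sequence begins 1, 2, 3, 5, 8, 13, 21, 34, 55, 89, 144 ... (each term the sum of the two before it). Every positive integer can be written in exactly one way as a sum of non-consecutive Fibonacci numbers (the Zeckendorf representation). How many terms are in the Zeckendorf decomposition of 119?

119: greatest Fibonacci not exceeding it is 89, leaving 30
30: greatest Fibonacci not exceeding it is 21, leaving 9
9: greatest Fibonacci not exceeding it is 8, leaving 1
1: greatest Fibonacci not exceeding it is 1, leaving 0
119 = 89 + 21 + 8 + 1, which has 4 terms.

4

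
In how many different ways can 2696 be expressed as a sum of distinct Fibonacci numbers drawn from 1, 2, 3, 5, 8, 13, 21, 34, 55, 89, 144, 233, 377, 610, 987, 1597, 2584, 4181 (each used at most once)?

24

Starting from the Zeckendorf form and repeatedly splitting a term F_k into F_{k−1} + F_{k−2} (when neither is already used) reaches every representation.
2696 = 2584+89+21+2 = 2584+89+13+8+2 = 2584+55+34+21+2 = 1597+987+89+21+2 = … (20 more), for 24 in all.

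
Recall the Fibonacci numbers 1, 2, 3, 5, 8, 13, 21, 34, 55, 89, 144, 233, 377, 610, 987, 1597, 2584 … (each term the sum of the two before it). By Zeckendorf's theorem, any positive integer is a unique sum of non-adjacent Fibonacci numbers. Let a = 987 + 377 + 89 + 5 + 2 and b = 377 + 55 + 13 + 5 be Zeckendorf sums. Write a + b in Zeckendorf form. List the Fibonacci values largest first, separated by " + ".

The two numbers are 1460 and 450, so their sum is 1910.
Greedy algorithm:
take 1597 (≤ 1910); 1910 − 1597 = 313
take 233 (≤ 313); 313 − 233 = 80
take 55 (≤ 80); 80 − 55 = 25
take 21 (≤ 25); 25 − 21 = 4
take 3 (≤ 4); 4 − 3 = 1
take 1 (≤ 1); 1 − 1 = 0

1597 + 233 + 55 + 21 + 3 + 1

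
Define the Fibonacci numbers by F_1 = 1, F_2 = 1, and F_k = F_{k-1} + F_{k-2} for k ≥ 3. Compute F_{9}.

34

Iterating the recurrence up to F_{2} = 1 and F_{1} = 1:
F_{3} = F_{2} + F_{1} = 1 + 1 = 2
F_{4} = F_{3} + F_{2} = 2 + 1 = 3
F_{5} = F_{4} + F_{3} = 3 + 2 = 5
F_{6} = F_{5} + F_{4} = 5 + 3 = 8
F_{7} = F_{6} + F_{5} = 8 + 5 = 13
F_{8} = F_{7} + F_{6} = 13 + 8 = 21
F_{9} = F_{8} + F_{7} = 21 + 13 = 34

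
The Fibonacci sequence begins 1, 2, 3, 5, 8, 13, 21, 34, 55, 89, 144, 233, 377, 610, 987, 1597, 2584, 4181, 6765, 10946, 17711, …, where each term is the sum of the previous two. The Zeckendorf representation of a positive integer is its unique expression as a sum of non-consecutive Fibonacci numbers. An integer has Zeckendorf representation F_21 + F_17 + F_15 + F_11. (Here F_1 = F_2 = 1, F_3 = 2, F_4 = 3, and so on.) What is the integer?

13242

F_21 + F_17 + F_15 + F_11 = 10946 + 1597 + 610 + 89 = 13242.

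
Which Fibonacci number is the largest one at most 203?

144 ≤ 203 < 233, so the largest Fibonacci number not exceeding 203 is 144.

144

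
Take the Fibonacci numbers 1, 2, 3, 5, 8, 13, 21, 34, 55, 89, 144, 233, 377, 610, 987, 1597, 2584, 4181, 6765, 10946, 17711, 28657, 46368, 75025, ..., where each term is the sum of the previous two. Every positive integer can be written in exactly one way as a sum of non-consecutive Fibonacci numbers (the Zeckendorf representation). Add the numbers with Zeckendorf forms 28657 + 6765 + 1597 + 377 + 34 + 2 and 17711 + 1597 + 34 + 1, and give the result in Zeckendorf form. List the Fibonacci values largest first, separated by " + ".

The two numbers are 37432 and 19343, so their sum is 56775.
Greedy algorithm:
subtract 46368 from 56775: 10407 remains
subtract 6765 from 10407: 3642 remains
subtract 2584 from 3642: 1058 remains
subtract 987 from 1058: 71 remains
subtract 55 from 71: 16 remains
subtract 13 from 16: 3 remains
subtract 3 from 3: 0 remains

46368 + 6765 + 2584 + 987 + 55 + 13 + 3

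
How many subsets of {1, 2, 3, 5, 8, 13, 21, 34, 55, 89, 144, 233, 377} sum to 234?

6

Starting from the Zeckendorf form and repeatedly splitting a term F_k into F_{k−1} + F_{k−2} (when neither is already used) reaches every representation.
234 = 233+1 = 144+89+1 = 144+55+34+1 = … (3 more), for 6 in all.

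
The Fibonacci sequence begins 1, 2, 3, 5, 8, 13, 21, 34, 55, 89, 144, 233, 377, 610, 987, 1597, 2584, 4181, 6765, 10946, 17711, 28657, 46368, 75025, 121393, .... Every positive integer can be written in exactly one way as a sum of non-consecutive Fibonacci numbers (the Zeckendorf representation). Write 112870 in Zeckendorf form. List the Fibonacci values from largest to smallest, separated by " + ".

Greedy algorithm:
largest Fibonacci ≤ 112870 is 75025; 112870 − 75025 = 37845
largest Fibonacci ≤ 37845 is 28657; 37845 − 28657 = 9188
largest Fibonacci ≤ 9188 is 6765; 9188 − 6765 = 2423
largest Fibonacci ≤ 2423 is 1597; 2423 − 1597 = 826
largest Fibonacci ≤ 826 is 610; 826 − 610 = 216
largest Fibonacci ≤ 216 is 144; 216 − 144 = 72
largest Fibonacci ≤ 72 is 55; 72 − 55 = 17
largest Fibonacci ≤ 17 is 13; 17 − 13 = 4
largest Fibonacci ≤ 4 is 3; 4 − 3 = 1
largest Fibonacci ≤ 1 is 1; 1 − 1 = 0
So 112870 = 75025 + 28657 + 6765 + 1597 + 610 + 144 + 55 + 13 + 3 + 1, with no two terms consecutive in the sequence.

75025 + 28657 + 6765 + 1597 + 610 + 144 + 55 + 13 + 3 + 1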